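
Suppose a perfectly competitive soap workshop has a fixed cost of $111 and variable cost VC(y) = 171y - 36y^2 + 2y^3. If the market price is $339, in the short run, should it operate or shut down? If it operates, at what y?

Produce at y = 14

Strip out fixed cost: VC = 171y - 36y^2 + 2y^3. Then AVC = 171 - 36y + 2y^2 and MC = 171 - 72y + 6y^2.
The AVC parabola has its vertex at y = 36/4 = 9, where AVC = 171 - 36·9 + 2·9^2 = $9.
P = $339 exceeds min AVC = $9, so the firm stays open.
P = MC gives -168 - 72y + 6y^2 = 0, with roots -2 and 14. Take the larger (rising MC): y* = 14.
Check: AVC at y = 14 is $59 ≤ P, so revenue covers variable cost.
Profit = P·y − TC = 339·14 − 937 = $3809.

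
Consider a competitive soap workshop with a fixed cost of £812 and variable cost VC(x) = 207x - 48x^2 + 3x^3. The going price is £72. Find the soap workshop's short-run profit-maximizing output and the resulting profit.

Profit = -£326 at x = 9

AVC = 207 - 48x + 3x^2; min AVC = £15 at x = 8. Since P = £72 ≥ min AVC, the firm produces.
MC = 207 - 96x + 9x^2. Setting P = MC and taking the root on the rising branch gives x* = 9.
TR = 72·9 = 648. TC = 812 + 162 = 974. Profit = 648 − 974 = -£326.
That loss of £326 beats the £812 the firm would lose by shutting down; producing recovers £486 of fixed cost.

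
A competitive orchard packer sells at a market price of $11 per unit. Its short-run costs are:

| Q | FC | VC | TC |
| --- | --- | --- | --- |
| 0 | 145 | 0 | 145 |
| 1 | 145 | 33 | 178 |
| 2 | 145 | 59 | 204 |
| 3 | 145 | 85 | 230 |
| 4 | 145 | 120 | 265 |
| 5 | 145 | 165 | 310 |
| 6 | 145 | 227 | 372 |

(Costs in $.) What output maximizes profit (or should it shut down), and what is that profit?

Q = 0 (shut down); profit = -$145

Compute π = P·Q − TC at each output: Q=0: -145; Q=1: -167; Q=2: -182; Q=3: -197; Q=4: -221; Q=5: -255; Q=6: -306.
Profit is highest at Q = 0. Equivalently, the lowest AVC in the table is 85/3 ≈ $28.33 at Q = 3, and P = $11 falls below it — price never covers variable cost, so the firm shuts down and loses only its fixed cost.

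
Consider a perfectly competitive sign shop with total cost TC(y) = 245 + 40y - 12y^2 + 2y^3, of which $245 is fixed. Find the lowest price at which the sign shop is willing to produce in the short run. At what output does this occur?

$22 per unit, at y = 3

Short-run supply begins at min AVC. From VC = 40y - 12y^2 + 2y^3, AVC = 40 - 12y + 2y^2.
dAVC/dy = -12 + 4y = 0 gives y = 3. min AVC = 40 - 12·3 + 2·3^2 = 22.
For P < $22 the firm produces nothing.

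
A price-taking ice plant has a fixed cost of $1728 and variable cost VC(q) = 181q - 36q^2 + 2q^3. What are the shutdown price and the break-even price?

Shutdown price = $19; break-even price = $181

Shutdown price = min AVC. AVC = 181 - 36q + 2q^2, with vertex at q = 9 and minimum $19.
ATC = 1728/q + 181 - 36q + 2q^2. Setting dATC/dq = −1728/q^2 − 36 + 4q = 0 gives q = 12 (since 4·12^3 − 36·12^2 = 1728).
min ATC = 1728/12 + 181 − 36·12 + 2·12^2 = $181. That is the break-even price.
Between these two prices the firm operates at a loss; above $181 it earns a profit.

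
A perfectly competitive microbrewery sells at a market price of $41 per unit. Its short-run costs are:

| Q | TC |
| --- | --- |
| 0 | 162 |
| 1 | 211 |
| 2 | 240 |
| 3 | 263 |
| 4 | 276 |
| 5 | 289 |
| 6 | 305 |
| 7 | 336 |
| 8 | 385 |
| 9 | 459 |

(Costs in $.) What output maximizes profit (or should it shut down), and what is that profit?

Compute π = P·Q − TC at each output: Q=0: -162; Q=1: -170; Q=2: -158; Q=3: -140; Q=4: -112; Q=5: -84; Q=6: -59; Q=7: -49; Q=8: -57; Q=9: -90.
Profit is maximized at Q = 7. AVC there is 174/7 = $24.86 ≤ P, so producing beats shutting down (which would give -$162).

Q = 7; profit = -$49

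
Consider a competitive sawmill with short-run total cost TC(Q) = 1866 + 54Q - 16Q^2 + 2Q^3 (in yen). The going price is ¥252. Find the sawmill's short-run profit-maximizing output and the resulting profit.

AVC = 54 - 16Q + 2Q^2; min AVC = ¥22 at Q = 4. Since P = ¥252 ≥ min AVC, the firm produces.
With MC = 54 - 32Q + 6Q^2, P = MC on the upward-sloping part at Q* = 9.
TR = 252·9 = 2268. TC = 1866 + 648 = 2514. Profit = 2268 − 2514 = -¥246.
Shutting down would mean losing the fixed cost of ¥1866, so operating at a loss of ¥246 is better by ¥1620.

Profit = -¥246 at Q = 9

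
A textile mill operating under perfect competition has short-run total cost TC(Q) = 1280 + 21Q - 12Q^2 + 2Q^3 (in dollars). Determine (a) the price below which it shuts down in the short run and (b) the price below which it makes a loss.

Shutdown price = $3; break-even price = $213

AVC = 21 - 12Q + 2Q^2; minimized at Q = 3, giving min AVC = $3. That is the shutdown price.
ATC = 1280/Q + 21 - 12Q + 2Q^2. Setting dATC/dQ = −1280/Q^2 − 12 + 4Q = 0 gives Q = 8 (since 4·8^3 − 12·8^2 = 1280).
min ATC = 1280/8 + 21 − 12·8 + 2·8^2 = $213. That is the break-even price.
For $3 ≤ P < $213 the firm produces at a loss; below $3 it shuts down.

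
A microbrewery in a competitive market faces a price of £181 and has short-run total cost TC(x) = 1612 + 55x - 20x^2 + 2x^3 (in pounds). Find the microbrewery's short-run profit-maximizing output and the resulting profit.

AVC = 55 - 20x + 2x^2; min AVC = £5 at x = 5. Since P = £181 ≥ min AVC, the firm produces.
MC = 55 - 40x + 6x^2. Setting P = MC and taking the root on the rising branch gives x* = 9.
TR = 181·9 = 1629. TC = 1612 + 333 = 1945. Profit = 1629 − 1945 = -£316.
Shutting down would mean losing the fixed cost of £1612, so operating at a loss of £316 is better by £1296.

Profit = -£316 at x = 9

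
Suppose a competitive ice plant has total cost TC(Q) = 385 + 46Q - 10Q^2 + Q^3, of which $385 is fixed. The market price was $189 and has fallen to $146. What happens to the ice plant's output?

AVC = 46 - 10Q + Q^2, minimized at Q = 5 where min AVC = $21. MC = 46 - 20Q + 3Q^2.
At P = $189 ≥ min AVC, set P = MC on the rising branch: Q = 11.
At P = $146 ≥ min AVC, set P = MC: Q = 10. The firm stays open but cuts output.

Output falls from 11 to 10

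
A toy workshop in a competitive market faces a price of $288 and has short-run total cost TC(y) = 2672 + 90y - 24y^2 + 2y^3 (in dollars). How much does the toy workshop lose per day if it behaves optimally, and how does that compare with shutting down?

Profit = -$252 at y = 11

AVC = 90 - 24y + 2y^2; min AVC = $18 at y = 6. Since P = $288 ≥ min AVC, the firm produces.
With MC = 90 - 48y + 6y^2, P = MC on the upward-sloping part at y* = 11.
TR = 288·11 = 3168. TC = 2672 + 748 = 3420. Profit = 3168 − 3420 = -$252.
Shutting down would mean losing the fixed cost of $2672, so operating at a loss of $252 is better by $2420.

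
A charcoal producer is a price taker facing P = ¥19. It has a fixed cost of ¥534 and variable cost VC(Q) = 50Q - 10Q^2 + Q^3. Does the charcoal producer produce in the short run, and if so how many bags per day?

Shut down

Strip out fixed cost: VC = 50Q - 10Q^2 + Q^3. Then AVC = 50 - 10Q + Q^2 and MC = 50 - 20Q + 3Q^2.
The AVC parabola has its vertex at Q = 10/2 = 5, where AVC = 50 - 10·5 + 5^2 = ¥25.
With P < min AVC (¥19 < ¥25), every unit sold adds to the loss.
Shutting down limits the loss to fixed cost, ¥534.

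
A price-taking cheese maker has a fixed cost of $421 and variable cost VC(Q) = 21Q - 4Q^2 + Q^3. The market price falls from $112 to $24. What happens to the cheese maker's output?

Output falls from 7 to 3

MC = 21 - 8Q + 3Q^2; the shutdown threshold is min AVC = $17 (at Q = 2).
With P = $112 above the shutdown price, P = MC gives Q = 7.
At P = $24 ≥ min AVC, set P = MC: Q = 3. The firm stays open but cuts output.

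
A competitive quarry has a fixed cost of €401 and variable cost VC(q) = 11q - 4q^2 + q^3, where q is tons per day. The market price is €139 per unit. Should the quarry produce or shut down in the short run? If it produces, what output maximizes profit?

Strip out fixed cost: VC = 11q - 4q^2 + q^3. Then AVC = 11 - 4q + q^2 and MC = 11 - 8q + 3q^2.
The AVC parabola has its vertex at q = 4/2 = 2, where AVC = 11 - 4·2 + 2^2 = €7.
Since P = €139 ≥ min AVC = €7, price covers variable cost and the firm should produce.
Solving P = MC: -128 - 8q + 3q^2 = 0 ⇒ q = -16/3 or 8. On the upward-sloping branch, q* = 8.
Check: AVC at q = 8 is €43 ≤ P, so revenue covers variable cost.
Profit = P·q − TC = 139·8 − 745 = €367.

Produce at q = 8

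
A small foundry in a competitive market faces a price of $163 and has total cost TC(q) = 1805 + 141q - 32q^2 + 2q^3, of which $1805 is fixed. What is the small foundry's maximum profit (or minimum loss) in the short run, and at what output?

Profit = -$353 at q = 11

AVC = 141 - 32q + 2q^2; min AVC = $13 at q = 8. Since P = $163 ≥ min AVC, the firm produces.
MC = 141 - 64q + 6q^2. Setting P = MC and taking the root on the rising branch gives q* = 11.
TR = 163·11 = 1793. TC = 1805 + 341 = 2146. Profit = 1793 − 2146 = -$353.
That loss of $353 beats the $1805 the firm would lose by shutting down; producing recovers $1452 of fixed cost.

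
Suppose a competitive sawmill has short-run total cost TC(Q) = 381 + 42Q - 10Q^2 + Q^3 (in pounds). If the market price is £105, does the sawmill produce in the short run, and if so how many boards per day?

Produce at Q = 9

Variable cost is VC = 42Q - 10Q^2 + Q^3, so AVC = VC/Q = 42 - 10Q + Q^2 and MC = dTC/dQ = 42 - 20Q + 3Q^2.
The AVC parabola has its vertex at Q = 10/2 = 5, where AVC = 42 - 10·5 + 5^2 = £17.
P = £105 exceeds min AVC = £17, so the firm stays open.
Solving P = MC: -63 - 20Q + 3Q^2 = 0 ⇒ Q = -7/3 or 9. On the upward-sloping branch, Q* = 9.
Check: AVC at Q = 9 is £33 ≤ P, so revenue covers variable cost.
Profit = P·Q − TC = 105·9 − 678 = £267.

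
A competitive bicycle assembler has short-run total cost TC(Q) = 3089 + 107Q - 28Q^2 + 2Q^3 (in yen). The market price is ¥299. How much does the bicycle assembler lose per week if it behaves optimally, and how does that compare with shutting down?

AVC = 107 - 28Q + 2Q^2; min AVC = ¥9 at Q = 7. Since P = ¥299 ≥ min AVC, the firm produces.
With MC = 107 - 56Q + 6Q^2, P = MC on the upward-sloping part at Q* = 12.
TR = 299·12 = 3588. TC = 3089 + 708 = 3797. Profit = 3588 − 3797 = -¥209.
By producing, the firm covers all variable cost plus ¥2880 of fixed cost; shutting down would lose the full ¥3089.

Profit = -¥209 at Q = 12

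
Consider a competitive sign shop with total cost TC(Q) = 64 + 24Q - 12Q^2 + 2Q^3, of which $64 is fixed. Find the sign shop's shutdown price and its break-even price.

AVC = 24 - 12Q + 2Q^2; minimized at Q = 3, giving min AVC = $6. That is the shutdown price.
ATC = 64/Q + 24 - 12Q + 2Q^2. Setting dATC/dQ = −64/Q^2 − 12 + 4Q = 0 gives Q = 4 (since 4·4^3 − 12·4^2 = 64).
min ATC = 64/4 + 24 − 12·4 + 2·4^2 = $24. That is the break-even price.
Between these two prices the firm operates at a loss; above $24 it earns a profit.

Shutdown price = $6; break-even price = $24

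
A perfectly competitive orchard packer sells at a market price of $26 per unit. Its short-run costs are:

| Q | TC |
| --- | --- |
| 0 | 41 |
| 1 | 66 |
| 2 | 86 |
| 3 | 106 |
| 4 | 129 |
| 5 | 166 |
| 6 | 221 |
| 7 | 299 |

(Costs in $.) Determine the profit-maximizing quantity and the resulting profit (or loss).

Q = 4; profit = -$25

Profit at each row (π = 26Q − TC): Q=0: -41; Q=1: -40; Q=2: -34; Q=3: -28; Q=4: -25; Q=5: -36; Q=6: -65; Q=7: -117.
Profit is maximized at Q = 4. AVC there is 88/4 = $22 ≤ P, so producing beats shutting down (which would give -$41).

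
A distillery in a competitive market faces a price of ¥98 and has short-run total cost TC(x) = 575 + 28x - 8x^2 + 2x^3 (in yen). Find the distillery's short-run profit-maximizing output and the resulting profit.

Profit = -¥275 at x = 5

AVC = 28 - 8x + 2x^2 has its minimum ¥20 at x = 2; price ¥98 clears that bar, so the firm operates.
With MC = 28 - 16x + 6x^2, P = MC on the upward-sloping part at x* = 5.
TR = 98·5 = 490. TC = 575 + 190 = 765. Profit = 490 − 765 = -¥275.
By producing, the firm covers all variable cost plus ¥300 of fixed cost; shutting down would lose the full ¥575.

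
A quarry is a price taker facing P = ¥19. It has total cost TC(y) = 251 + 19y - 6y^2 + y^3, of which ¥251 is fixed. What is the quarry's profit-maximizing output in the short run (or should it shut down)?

Produce at y = 4

From TC, MC = TC'(y) = 19 - 12y + 3y^2 and AVC = VC/y = 19 - 6y + y^2.
AVC is minimized where dAVC/dy = -6 + 2y = 0, at y = 3; min AVC = 19 - 6·3 + 3^2 = ¥10.
P = ¥19 exceeds min AVC = ¥10, so the firm stays open.
P = MC gives -12y + 3y^2 = 0, with roots 0 and 4. Take the larger (rising MC): y* = 4.
Check: AVC at y = 4 is ¥11 ≤ P, so revenue covers variable cost.
Profit = P·y − TC = 19·4 − 295 = -¥219, a loss, but smaller than the ¥251 fixed cost the firm would lose by shutting down.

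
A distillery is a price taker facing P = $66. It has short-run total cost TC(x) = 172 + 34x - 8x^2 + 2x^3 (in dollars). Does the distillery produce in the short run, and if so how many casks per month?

Strip out fixed cost: VC = 34x - 8x^2 + 2x^3. Then AVC = 34 - 8x + 2x^2 and MC = 34 - 16x + 6x^2.
AVC hits its minimum where MC = AVC, at x = 2, giving min AVC = 34 - 8·2 + 2·2^2 = $26.
Since P = $66 ≥ min AVC = $26, price covers variable cost and the firm should produce.
Solving P = MC: -32 - 16x + 6x^2 = 0 ⇒ x = -4/3 or 4. On the upward-sloping branch, x* = 4.
Check: AVC at x = 4 is $34 ≤ P, so revenue covers variable cost.
Profit = P·x − TC = 66·4 − 308 = -$44, a loss, but smaller than the $172 fixed cost the firm would lose by shutting down.

Produce at x = 4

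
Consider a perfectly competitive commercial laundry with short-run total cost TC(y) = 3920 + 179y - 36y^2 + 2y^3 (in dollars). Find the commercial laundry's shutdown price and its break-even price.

AVC = 179 - 36y + 2y^2; minimized at y = 9, giving min AVC = $17. That is the shutdown price.
ATC = 3920/y + 179 - 36y + 2y^2. Setting dATC/dy = −3920/y^2 − 36 + 4y = 0 gives y = 14 (since 4·14^3 − 36·14^2 = 3920).
min ATC = 3920/14 + 179 − 36·14 + 2·14^2 = $347. That is the break-even price.
For $17 ≤ P < $347 the firm produces at a loss; below $17 it shuts down.

Shutdown price = $17; break-even price = $347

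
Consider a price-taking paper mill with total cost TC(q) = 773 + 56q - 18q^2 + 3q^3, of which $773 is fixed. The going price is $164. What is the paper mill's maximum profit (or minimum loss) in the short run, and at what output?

AVC = 56 - 18q + 3q^2; min AVC = $29 at q = 3. Since P = $164 ≥ min AVC, the firm produces.
MC = 56 - 36q + 9q^2. Setting P = MC and taking the root on the rising branch gives q* = 6.
TR = 164·6 = 984. TC = 773 + 336 = 1109. Profit = 984 − 1109 = -$125.
That loss of $125 beats the $773 the firm would lose by shutting down; producing recovers $648 of fixed cost.

Profit = -$125 at q = 6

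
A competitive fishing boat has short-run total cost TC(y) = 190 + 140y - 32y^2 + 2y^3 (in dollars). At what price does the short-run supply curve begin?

The shutdown price is the minimum of AVC. VC = 140y - 32y^2 + 2y^3, so AVC = 140 - 32y + 2y^2.
At the minimum of AVC, MC = AVC. MC = 140 - 64y + 6y^2; setting MC = AVC gives 4y^2 - 32y = 0, so y = 8. min AVC = 12.
For P < $12 the firm produces nothing.

$12 per unit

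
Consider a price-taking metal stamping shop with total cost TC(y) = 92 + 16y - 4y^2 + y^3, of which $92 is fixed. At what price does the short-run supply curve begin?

$12 per unit

Short-run supply begins at min AVC. From VC = 16y - 4y^2 + y^3, AVC = 16 - 4y + y^2.
dAVC/dy = -4 + 2y = 0 gives y = 2. min AVC = 16 - 4·2 + 2^2 = 12.
The firm shuts down for any P below $12.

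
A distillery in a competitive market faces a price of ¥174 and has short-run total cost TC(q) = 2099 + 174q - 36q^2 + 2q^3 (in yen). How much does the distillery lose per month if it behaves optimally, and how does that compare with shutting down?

AVC = 174 - 36q + 2q^2; min AVC = ¥12 at q = 9. Since P = ¥174 ≥ min AVC, the firm produces.
With MC = 174 - 72q + 6q^2, P = MC on the upward-sloping part at q* = 12.
TR = 174·12 = 2088. TC = 2099 + 360 = 2459. Profit = 2088 − 2459 = -¥371.
That loss of ¥371 beats the ¥2099 the firm would lose by shutting down; producing recovers ¥1728 of fixed cost.

Profit = -¥371 at q = 12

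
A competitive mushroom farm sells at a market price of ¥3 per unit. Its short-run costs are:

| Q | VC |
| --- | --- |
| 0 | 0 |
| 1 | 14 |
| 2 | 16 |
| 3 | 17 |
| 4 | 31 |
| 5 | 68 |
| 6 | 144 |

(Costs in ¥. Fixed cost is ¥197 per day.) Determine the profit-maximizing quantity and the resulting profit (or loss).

Profit at each row (π = 3Q − TC): Q=0: -197; Q=1: -208; Q=2: -207; Q=3: -205; Q=4: -216; Q=5: -250; Q=6: -323.
Profit is highest at Q = 0. Equivalently, the lowest AVC in the table is 17/3 ≈ ¥5.67 at Q = 3, and P = ¥3 falls below it — price never covers variable cost, so the firm shuts down and loses only its fixed cost.

Q = 0 (shut down); profit = -¥197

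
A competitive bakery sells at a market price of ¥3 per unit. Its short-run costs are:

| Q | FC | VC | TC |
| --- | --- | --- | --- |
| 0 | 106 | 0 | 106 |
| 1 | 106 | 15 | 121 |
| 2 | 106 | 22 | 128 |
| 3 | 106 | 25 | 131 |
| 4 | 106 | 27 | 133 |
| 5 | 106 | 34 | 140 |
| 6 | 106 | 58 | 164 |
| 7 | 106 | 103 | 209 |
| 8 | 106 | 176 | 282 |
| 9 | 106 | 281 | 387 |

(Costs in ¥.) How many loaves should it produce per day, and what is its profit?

Compute π = P·Q − TC at each output: Q=0: -106; Q=1: -118; Q=2: -122; Q=3: -122; Q=4: -121; Q=5: -125; Q=6: -146; Q=7: -188; Q=8: -258; Q=9: -360.
Profit is highest at Q = 0. Equivalently, the lowest AVC in the table is 27/4 ≈ ¥6.75 at Q = 4, and P = ¥3 falls below it — price never covers variable cost, so the firm shuts down and loses only its fixed cost.

Q = 0 (shut down); profit = -¥106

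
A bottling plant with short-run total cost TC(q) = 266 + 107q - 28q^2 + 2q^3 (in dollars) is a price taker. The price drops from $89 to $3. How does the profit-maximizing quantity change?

Output falls from 9 to 0 (the firm shuts down)

AVC = 107 - 28q + 2q^2, minimized at q = 7 where min AVC = $9. MC = 107 - 56q + 6q^2.
At P = $89 ≥ min AVC, set P = MC on the rising branch: q = 9.
At P = $3 < min AVC = $9, price no longer covers variable cost at any output, so the firm shuts down: q = 0.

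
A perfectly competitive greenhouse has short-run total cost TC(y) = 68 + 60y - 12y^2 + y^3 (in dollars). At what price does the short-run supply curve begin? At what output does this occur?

The shutdown price is the minimum of AVC. VC = 60y - 12y^2 + y^3, so AVC = 60 - 12y + y^2.
At the minimum of AVC, MC = AVC. MC = 60 - 24y + 3y^2; setting MC = AVC gives 2y^2 - 12y = 0, so y = 6. min AVC = 24.
The firm shuts down for any P below $24.

$24 per unit, at y = 6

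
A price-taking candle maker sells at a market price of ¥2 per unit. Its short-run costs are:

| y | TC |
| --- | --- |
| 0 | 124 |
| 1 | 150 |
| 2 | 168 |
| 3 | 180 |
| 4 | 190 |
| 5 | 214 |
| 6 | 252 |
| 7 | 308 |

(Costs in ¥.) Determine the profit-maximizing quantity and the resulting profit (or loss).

y = 0 (shut down); profit = -¥124

Compute π = P·y − TC at each output: y=0: -124; y=1: -148; y=2: -164; y=3: -174; y=4: -182; y=5: -204; y=6: -240; y=7: -294.
Profit is highest at y = 0. Equivalently, the lowest AVC in the table is 66/4 ≈ ¥16.50 at y = 4, and P = ¥2 falls below it — price never covers variable cost, so the firm shuts down and loses only its fixed cost.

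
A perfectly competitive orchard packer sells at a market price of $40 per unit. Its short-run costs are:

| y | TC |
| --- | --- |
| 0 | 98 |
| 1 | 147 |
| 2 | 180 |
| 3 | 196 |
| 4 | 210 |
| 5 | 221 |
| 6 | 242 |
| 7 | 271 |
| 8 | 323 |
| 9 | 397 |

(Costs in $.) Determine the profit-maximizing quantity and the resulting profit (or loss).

y = 7; profit = $9

Compute π = P·y − TC at each output: y=0: -98; y=1: -107; y=2: -100; y=3: -76; y=4: -50; y=5: -21; y=6: -2; y=7: 9; y=8: -3; y=9: -37.
Profit is maximized at y = 7. AVC there is 173/7 = $24.71 ≤ P, so producing beats shutting down (which would give -$98).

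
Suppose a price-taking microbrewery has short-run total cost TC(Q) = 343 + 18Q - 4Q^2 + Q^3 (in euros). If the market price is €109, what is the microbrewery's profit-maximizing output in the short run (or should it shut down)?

Produce at Q = 7

Strip out fixed cost: VC = 18Q - 4Q^2 + Q^3. Then AVC = 18 - 4Q + Q^2 and MC = 18 - 8Q + 3Q^2.
The AVC parabola has its vertex at Q = 4/2 = 2, where AVC = 18 - 4·2 + 2^2 = €14.
Since P = €109 ≥ min AVC = €14, price covers variable cost and the firm should produce.
P = MC gives -91 - 8Q + 3Q^2 = 0, with roots -13/3 and 7. Take the larger (rising MC): Q* = 7.
Check: AVC at Q = 7 is €39 ≤ P, so revenue covers variable cost.
Profit = P·Q − TC = 109·7 − 616 = €147.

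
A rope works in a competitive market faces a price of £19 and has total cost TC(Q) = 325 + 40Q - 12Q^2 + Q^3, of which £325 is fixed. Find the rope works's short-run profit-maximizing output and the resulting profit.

Profit = -£227 at Q = 7

AVC = 40 - 12Q + Q^2; min AVC = £4 at Q = 6. Since P = £19 ≥ min AVC, the firm produces.
With MC = 40 - 24Q + 3Q^2, P = MC on the upward-sloping part at Q* = 7.
TR = 19·7 = 133. TC = 325 + 35 = 360. Profit = 133 − 360 = -£227.
By producing, the firm covers all variable cost plus £98 of fixed cost; shutting down would lose the full £325.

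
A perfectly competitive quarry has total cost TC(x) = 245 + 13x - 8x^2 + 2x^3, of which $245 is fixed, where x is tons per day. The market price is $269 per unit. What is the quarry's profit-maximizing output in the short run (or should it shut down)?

Strip out fixed cost: VC = 13x - 8x^2 + 2x^3. Then AVC = 13 - 8x + 2x^2 and MC = 13 - 16x + 6x^2.
AVC is minimized where dAVC/dx = -8 + 4x = 0, at x = 2; min AVC = 13 - 8·2 + 2·2^2 = $5.
Because $269 ≥ $5, revenue can cover variable cost; the firm operates.
P = MC gives -256 - 16x + 6x^2 = 0, with roots -16/3 and 8. Take the larger (rising MC): x* = 8.
Check: AVC at x = 8 is $77 ≤ P, so revenue covers variable cost.
Profit = P·x − TC = 269·8 − 861 = $1291.

Produce at x = 8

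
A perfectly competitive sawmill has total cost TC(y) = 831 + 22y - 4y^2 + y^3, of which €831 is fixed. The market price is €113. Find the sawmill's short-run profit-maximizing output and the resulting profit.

AVC = 22 - 4y + y^2 has its minimum €18 at y = 2; price €113 clears that bar, so the firm operates.
MC = 22 - 8y + 3y^2. Setting P = MC and taking the root on the rising branch gives y* = 7.
TR = 113·7 = 791. TC = 831 + 301 = 1132. Profit = 791 − 1132 = -€341.
That loss of €341 beats the €831 the firm would lose by shutting down; producing recovers €490 of fixed cost.

Profit = -€341 at y = 7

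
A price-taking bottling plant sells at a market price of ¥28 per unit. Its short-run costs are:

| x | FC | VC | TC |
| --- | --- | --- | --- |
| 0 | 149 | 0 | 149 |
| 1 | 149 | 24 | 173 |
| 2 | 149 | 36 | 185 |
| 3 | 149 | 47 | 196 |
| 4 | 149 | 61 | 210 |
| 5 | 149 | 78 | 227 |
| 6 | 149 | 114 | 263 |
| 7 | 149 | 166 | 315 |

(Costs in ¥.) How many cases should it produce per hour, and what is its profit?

Tabulate TR − TC: x=0: -149; x=1: -145; x=2: -129; x=3: -112; x=4: -98; x=5: -87; x=6: -95; x=7: -119.
Profit is maximized at x = 5. AVC there is 78/5 = ¥15.60 ≤ P, so producing beats shutting down (which would give -¥149).

x = 5; profit = -¥87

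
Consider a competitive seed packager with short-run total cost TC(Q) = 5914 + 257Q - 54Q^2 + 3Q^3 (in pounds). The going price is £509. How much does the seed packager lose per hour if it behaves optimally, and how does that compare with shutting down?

AVC = 257 - 54Q + 3Q^2 has its minimum £14 at Q = 9; price £509 clears that bar, so the firm operates.
MC = 257 - 108Q + 9Q^2. Setting P = MC and taking the root on the rising branch gives Q* = 14.
TR = 509·14 = 7126. TC = 5914 + 1246 = 7160. Profit = 7126 − 7160 = -£34.
By producing, the firm covers all variable cost plus £5880 of fixed cost; shutting down would lose the full £5914.

Profit = -£34 at Q = 14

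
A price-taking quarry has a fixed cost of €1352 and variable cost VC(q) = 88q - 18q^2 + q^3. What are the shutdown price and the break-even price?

Shutdown price = €7; break-even price = €127

AVC = 88 - 18q + q^2; minimized at q = 9, giving min AVC = €7. That is the shutdown price.
ATC = 1352/q + 88 - 18q + q^2. Setting dATC/dq = −1352/q^2 − 18 + 2q = 0 gives q = 13 (since 2·13^3 − 18·13^2 = 1352).
min ATC = 1352/13 + 88 − 18·13 + 13^2 = €127. That is the break-even price.
Between these two prices the firm operates at a loss; above €127 it earns a profit.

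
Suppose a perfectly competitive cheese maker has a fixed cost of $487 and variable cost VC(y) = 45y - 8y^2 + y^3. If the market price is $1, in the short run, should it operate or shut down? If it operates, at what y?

Shut down

Strip out fixed cost: VC = 45y - 8y^2 + y^3. Then AVC = 45 - 8y + y^2 and MC = 45 - 16y + 3y^2.
AVC is minimized where dAVC/dy = -8 + 2y = 0, at y = 4; min AVC = 45 - 8·4 + 4^2 = $29.
With P < min AVC ($1 < $29), every unit sold adds to the loss.
Best response: produce nothing and absorb the $487 fixed cost.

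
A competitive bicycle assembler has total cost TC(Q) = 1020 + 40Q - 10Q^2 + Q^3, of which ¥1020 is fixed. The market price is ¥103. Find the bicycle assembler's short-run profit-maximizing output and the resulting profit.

Profit = -¥372 at Q = 9

AVC = 40 - 10Q + Q^2 has its minimum ¥15 at Q = 5; price ¥103 clears that bar, so the firm operates.
MC = 40 - 20Q + 3Q^2. Setting P = MC and taking the root on the rising branch gives Q* = 9.
TR = 103·9 = 927. TC = 1020 + 279 = 1299. Profit = 927 − 1299 = -¥372.
By producing, the firm covers all variable cost plus ¥648 of fixed cost; shutting down would lose the full ¥1020.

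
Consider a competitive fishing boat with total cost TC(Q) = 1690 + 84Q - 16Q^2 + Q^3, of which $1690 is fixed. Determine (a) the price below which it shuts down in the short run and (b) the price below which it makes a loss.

Shutdown price = $20; break-even price = $175

AVC = 84 - 16Q + Q^2; minimized at Q = 8, giving min AVC = $20. That is the shutdown price.
ATC = 1690/Q + 84 - 16Q + Q^2. Setting dATC/dQ = −1690/Q^2 − 16 + 2Q = 0 gives Q = 13 (since 2·13^3 − 16·13^2 = 1690).
min ATC = 1690/13 + 84 − 16·13 + 13^2 = $175. That is the break-even price.
Between these two prices the firm operates at a loss; above $175 it earns a profit.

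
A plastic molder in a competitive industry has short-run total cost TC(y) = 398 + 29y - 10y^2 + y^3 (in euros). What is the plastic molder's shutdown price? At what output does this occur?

€4 per unit, at y = 5

The firm shuts down when price falls below the minimum of average variable cost. AVC = VC/y = 29 - 10y + y^2.
At the minimum of AVC, MC = AVC. MC = 29 - 20y + 3y^2; setting MC = AVC gives 2y^2 - 10y = 0, so y = 5. min AVC = 4.
For P < €4 the firm produces nothing.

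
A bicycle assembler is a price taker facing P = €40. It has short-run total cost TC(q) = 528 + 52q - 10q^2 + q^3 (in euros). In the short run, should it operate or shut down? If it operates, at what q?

From TC, MC = TC'(q) = 52 - 20q + 3q^2 and AVC = VC/q = 52 - 10q + q^2.
The AVC parabola has its vertex at q = 10/2 = 5, where AVC = 52 - 10·5 + 5^2 = €27.
P = €40 exceeds min AVC = €27, so the firm stays open.
Set P = MC: 40 = 52 - 20q + 3q^2 → 12 - 20q + 3q^2 = 0. The roots are q = 2/3 and q = 6; the profit-maximizing output is on the rising part of MC, so q* = 6.
Check: AVC at q = 6 is €28 ≤ P, so revenue covers variable cost.
Profit = P·q − TC = 40·6 − 696 = -€456, a loss, but smaller than the €528 fixed cost the firm would lose by shutting down.

Produce at q = 6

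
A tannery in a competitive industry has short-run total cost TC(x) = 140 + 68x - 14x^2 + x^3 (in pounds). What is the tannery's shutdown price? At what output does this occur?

Short-run supply begins at min AVC. From VC = 68x - 14x^2 + x^3, AVC = 68 - 14x + x^2.
dAVC/dx = -14 + 2x = 0 gives x = 7. min AVC = 68 - 14·7 + 7^2 = 19.
The firm shuts down for any P below £19.

£19 per unit, at x = 7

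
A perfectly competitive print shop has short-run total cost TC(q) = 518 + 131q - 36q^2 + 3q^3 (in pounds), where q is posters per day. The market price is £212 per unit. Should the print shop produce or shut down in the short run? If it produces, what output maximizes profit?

Strip out fixed cost: VC = 131q - 36q^2 + 3q^3. Then AVC = 131 - 36q + 3q^2 and MC = 131 - 72q + 9q^2.
The AVC parabola has its vertex at q = 36/6 = 6, where AVC = 131 - 36·6 + 3·6^2 = £23.
Because £212 ≥ £23, revenue can cover variable cost; the firm operates.
P = MC gives -81 - 72q + 9q^2 = 0, with roots -1 and 9. Take the larger (rising MC): q* = 9.
Check: AVC at q = 9 is £50 ≤ P, so revenue covers variable cost.
Profit = P·q − TC = 212·9 − 968 = £940.

Produce at q = 9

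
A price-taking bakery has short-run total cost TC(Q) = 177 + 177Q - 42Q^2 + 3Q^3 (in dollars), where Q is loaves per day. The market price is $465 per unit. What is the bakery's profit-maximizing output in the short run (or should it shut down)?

From TC, MC = TC'(Q) = 177 - 84Q + 9Q^2 and AVC = VC/Q = 177 - 42Q + 3Q^2.
AVC is minimized where dAVC/dQ = -42 + 6Q = 0, at Q = 7; min AVC = 177 - 42·7 + 3·7^2 = $30.
P = $465 exceeds min AVC = $30, so the firm stays open.
Solving P = MC: -288 - 84Q + 9Q^2 = 0 ⇒ Q = -8/3 or 12. On the upward-sloping branch, Q* = 12.
Check: AVC at Q = 12 is $105 ≤ P, so revenue covers variable cost.
Profit = P·Q − TC = 465·12 − 1437 = $4143.

Produce at Q = 12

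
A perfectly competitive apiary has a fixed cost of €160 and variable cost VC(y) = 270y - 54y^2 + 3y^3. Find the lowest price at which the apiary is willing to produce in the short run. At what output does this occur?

The shutdown price is the minimum of AVC. VC = 270y - 54y^2 + 3y^3, so AVC = 270 - 54y + 3y^2.
dAVC/dy = -54 + 6y = 0 gives y = 9. min AVC = 270 - 54·9 + 3·9^2 = 27.
For P < €27 the firm produces nothing.

€27 per unit, at y = 9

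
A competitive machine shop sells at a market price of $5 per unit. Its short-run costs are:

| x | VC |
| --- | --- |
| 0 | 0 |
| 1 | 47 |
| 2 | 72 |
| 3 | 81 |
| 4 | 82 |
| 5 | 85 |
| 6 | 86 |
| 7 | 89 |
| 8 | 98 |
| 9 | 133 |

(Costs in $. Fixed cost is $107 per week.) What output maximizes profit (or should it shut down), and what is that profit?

x = 0 (shut down); profit = -$107

Compute π = P·x − TC at each output: x=0: -107; x=1: -149; x=2: -169; x=3: -173; x=4: -169; x=5: -167; x=6: -163; x=7: -161; x=8: -165; x=9: -195.
Profit is highest at x = 0. Equivalently, the lowest AVC in the table is 98/8 ≈ $12.25 at x = 8, and P = $5 falls below it — price never covers variable cost, so the firm shuts down and loses only its fixed cost.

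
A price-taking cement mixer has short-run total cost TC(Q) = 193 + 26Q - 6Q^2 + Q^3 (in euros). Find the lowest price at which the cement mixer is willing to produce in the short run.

€17 per unit

Short-run supply begins at min AVC. From VC = 26Q - 6Q^2 + Q^3, AVC = 26 - 6Q + Q^2.
dAVC/dQ = -6 + 2Q = 0 gives Q = 3. min AVC = 26 - 6·3 + 3^2 = 17.
The firm shuts down for any P below €17.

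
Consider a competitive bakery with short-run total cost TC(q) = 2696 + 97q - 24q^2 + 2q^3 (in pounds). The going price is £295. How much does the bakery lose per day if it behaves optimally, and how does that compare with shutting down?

AVC = 97 - 24q + 2q^2 has its minimum £25 at q = 6; price £295 clears that bar, so the firm operates.
With MC = 97 - 48q + 6q^2, P = MC on the upward-sloping part at q* = 11.
TR = 295·11 = 3245. TC = 2696 + 825 = 3521. Profit = 3245 − 3521 = -£276.
Shutting down would mean losing the fixed cost of £2696, so operating at a loss of £276 is better by £2420.

Profit = -£276 at q = 11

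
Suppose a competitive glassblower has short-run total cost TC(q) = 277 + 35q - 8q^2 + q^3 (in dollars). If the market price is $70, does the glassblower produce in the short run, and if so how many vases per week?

Strip out fixed cost: VC = 35q - 8q^2 + q^3. Then AVC = 35 - 8q + q^2 and MC = 35 - 16q + 3q^2.
The AVC parabola has its vertex at q = 8/2 = 4, where AVC = 35 - 8·4 + 4^2 = $19.
P = $70 exceeds min AVC = $19, so the firm stays open.
P = MC gives -35 - 16q + 3q^2 = 0, with roots -5/3 and 7. Take the larger (rising MC): q* = 7.
Check: AVC at q = 7 is $28 ≤ P, so revenue covers variable cost.
Profit = P·q − TC = 70·7 − 473 = $17.

Produce at q = 7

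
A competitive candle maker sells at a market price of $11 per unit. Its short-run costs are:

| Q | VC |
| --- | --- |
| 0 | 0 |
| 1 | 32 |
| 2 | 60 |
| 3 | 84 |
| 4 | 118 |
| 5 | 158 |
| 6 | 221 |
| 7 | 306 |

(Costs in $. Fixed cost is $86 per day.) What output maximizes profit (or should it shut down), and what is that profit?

Q = 0 (shut down); profit = -$86

Tabulate TR − TC: Q=0: -86; Q=1: -107; Q=2: -124; Q=3: -137; Q=4: -160; Q=5: -189; Q=6: -241; Q=7: -315.
Profit is highest at Q = 0. Equivalently, the lowest AVC in the table is 84/3 ≈ $28 at Q = 3, and P = $11 falls below it — price never covers variable cost, so the firm shuts down and loses only its fixed cost.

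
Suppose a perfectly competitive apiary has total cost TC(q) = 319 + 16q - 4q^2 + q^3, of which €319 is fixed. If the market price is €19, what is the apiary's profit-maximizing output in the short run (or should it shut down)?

Produce at q = 3

Variable cost is VC = 16q - 4q^2 + q^3, so AVC = VC/q = 16 - 4q + q^2 and MC = dTC/dq = 16 - 8q + 3q^2.
The AVC parabola has its vertex at q = 4/2 = 2, where AVC = 16 - 4·2 + 2^2 = €12.
P = €19 exceeds min AVC = €12, so the firm stays open.
Solving P = MC: -3 - 8q + 3q^2 = 0 ⇒ q = -1/3 or 3. On the upward-sloping branch, q* = 3.
Check: AVC at q = 3 is €13 ≤ P, so revenue covers variable cost.
Profit = P·q − TC = 19·3 − 358 = -€301, a loss, but smaller than the €319 fixed cost the firm would lose by shutting down.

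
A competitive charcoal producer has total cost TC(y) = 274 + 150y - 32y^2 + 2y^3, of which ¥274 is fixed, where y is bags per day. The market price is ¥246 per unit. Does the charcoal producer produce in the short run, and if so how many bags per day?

Produce at y = 12

Variable cost is VC = 150y - 32y^2 + 2y^3, so AVC = VC/y = 150 - 32y + 2y^2 and MC = dTC/dy = 150 - 64y + 6y^2.
The AVC parabola has its vertex at y = 32/4 = 8, where AVC = 150 - 32·8 + 2·8^2 = ¥22.
Because ¥246 ≥ ¥22, revenue can cover variable cost; the firm operates.
Set P = MC: 246 = 150 - 64y + 6y^2 → -96 - 64y + 6y^2 = 0. The roots are y = -4/3 and y = 12; the profit-maximizing output is on the rising part of MC, so y* = 12.
Check: AVC at y = 12 is ¥54 ≤ P, so revenue covers variable cost.
Profit = P·y − TC = 246·12 − 922 = ¥2030.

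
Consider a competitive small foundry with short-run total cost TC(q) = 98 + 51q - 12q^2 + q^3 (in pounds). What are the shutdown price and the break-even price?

Shutdown price = £15; break-even price = £30

Shutdown price = min AVC. AVC = 51 - 12q + q^2, with vertex at q = 6 and minimum £15.
ATC = 98/q + 51 - 12q + q^2. Setting dATC/dq = −98/q^2 − 12 + 2q = 0 gives q = 7 (since 2·7^3 − 12·7^2 = 98).
min ATC = 98/7 + 51 − 12·7 + 7^2 = £30. That is the break-even price.
Between these two prices the firm operates at a loss; above £30 it earns a profit.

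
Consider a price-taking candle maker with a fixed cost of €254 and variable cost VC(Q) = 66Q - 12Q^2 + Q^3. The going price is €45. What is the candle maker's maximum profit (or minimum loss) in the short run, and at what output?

Profit = -€156 at Q = 7

AVC = 66 - 12Q + Q^2; min AVC = €30 at Q = 6. Since P = €45 ≥ min AVC, the firm produces.
MC = 66 - 24Q + 3Q^2. Setting P = MC and taking the root on the rising branch gives Q* = 7.
TR = 45·7 = 315. TC = 254 + 217 = 471. Profit = 315 − 471 = -€156.
That loss of €156 beats the €254 the firm would lose by shutting down; producing recovers €98 of fixed cost.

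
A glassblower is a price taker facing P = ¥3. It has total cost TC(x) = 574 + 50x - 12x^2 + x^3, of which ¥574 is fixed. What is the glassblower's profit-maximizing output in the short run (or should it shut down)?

Shut down

From TC, MC = TC'(x) = 50 - 24x + 3x^2 and AVC = VC/x = 50 - 12x + x^2.
AVC hits its minimum where MC = AVC, at x = 6, giving min AVC = 50 - 12·6 + 6^2 = ¥14.
P = ¥3 lies below min AVC = ¥14; no output level covers variable cost.
Shutting down limits the loss to fixed cost, ¥574.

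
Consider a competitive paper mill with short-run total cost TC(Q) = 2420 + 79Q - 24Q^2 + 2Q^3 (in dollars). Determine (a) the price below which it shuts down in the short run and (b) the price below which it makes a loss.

Shutdown price = min AVC. AVC = 79 - 24Q + 2Q^2, with vertex at Q = 6 and minimum $7.
ATC = 2420/Q + 79 - 24Q + 2Q^2. Setting dATC/dQ = −2420/Q^2 − 24 + 4Q = 0 gives Q = 11 (since 4·11^3 − 24·11^2 = 2420).
min ATC = 2420/11 + 79 − 24·11 + 2·11^2 = $277. That is the break-even price.
For $7 ≤ P < $277 the firm produces at a loss; below $7 it shuts down.

Shutdown price = $7; break-even price = $277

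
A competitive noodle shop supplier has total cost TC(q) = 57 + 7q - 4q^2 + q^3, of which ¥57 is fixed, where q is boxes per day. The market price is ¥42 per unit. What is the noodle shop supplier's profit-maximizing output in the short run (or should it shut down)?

Strip out fixed cost: VC = 7q - 4q^2 + q^3. Then AVC = 7 - 4q + q^2 and MC = 7 - 8q + 3q^2.
AVC hits its minimum where MC = AVC, at q = 2, giving min AVC = 7 - 4·2 + 2^2 = ¥3.
P = ¥42 exceeds min AVC = ¥3, so the firm stays open.
Set P = MC: 42 = 7 - 8q + 3q^2 → -35 - 8q + 3q^2 = 0. The roots are q = -7/3 and q = 5; the profit-maximizing output is on the rising part of MC, so q* = 5.
Check: AVC at q = 5 is ¥12 ≤ P, so revenue covers variable cost.
Profit = P·q − TC = 42·5 − 117 = ¥93.

Produce at q = 5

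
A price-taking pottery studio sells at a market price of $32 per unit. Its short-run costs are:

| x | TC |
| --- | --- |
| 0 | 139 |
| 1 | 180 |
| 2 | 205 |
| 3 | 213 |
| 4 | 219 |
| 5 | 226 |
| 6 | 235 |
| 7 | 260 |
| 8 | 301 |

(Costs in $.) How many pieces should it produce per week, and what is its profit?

x = 7; profit = -$36

Compute π = P·x − TC at each output: x=0: -139; x=1: -148; x=2: -141; x=3: -117; x=4: -91; x=5: -66; x=6: -43; x=7: -36; x=8: -45.
Profit is maximized at x = 7. AVC there is 121/7 = $17.29 ≤ P, so producing beats shutting down (which would give -$139).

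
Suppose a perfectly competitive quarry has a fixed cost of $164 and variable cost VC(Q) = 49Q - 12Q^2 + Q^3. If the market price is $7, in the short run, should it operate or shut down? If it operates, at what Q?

Shut down

Variable cost is VC = 49Q - 12Q^2 + Q^3, so AVC = VC/Q = 49 - 12Q + Q^2 and MC = dTC/dQ = 49 - 24Q + 3Q^2.
The AVC parabola has its vertex at Q = 12/2 = 6, where AVC = 49 - 12·6 + 6^2 = $13.
P = $7 lies below min AVC = $13; no output level covers variable cost.
The firm minimizes its loss by shutting down and losing only its fixed cost of $164.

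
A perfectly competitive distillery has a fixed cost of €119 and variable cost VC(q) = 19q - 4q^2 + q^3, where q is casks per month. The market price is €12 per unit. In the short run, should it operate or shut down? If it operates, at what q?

Shut down

From TC, MC = TC'(q) = 19 - 8q + 3q^2 and AVC = VC/q = 19 - 4q + q^2.
AVC is minimized where dAVC/dq = -4 + 2q = 0, at q = 2; min AVC = 19 - 4·2 + 2^2 = €15.
Since P = €12 < min AVC = €15, price fails to cover variable cost at any output.
Best response: produce nothing and absorb the €119 fixed cost.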